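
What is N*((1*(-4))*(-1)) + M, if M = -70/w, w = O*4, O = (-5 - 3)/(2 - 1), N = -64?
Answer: -4061/16 ≈ -253.81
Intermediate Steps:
O = -8 (O = -8/1 = -8*1 = -8)
w = -32 (w = -8*4 = -32)
M = 35/16 (M = -70/(-32) = -70*(-1/32) = 35/16 ≈ 2.1875)
N*((1*(-4))*(-1)) + M = -64*1*(-4)*(-1) + 35/16 = -(-256)*(-1) + 35/16 = -64*4 + 35/16 = -256 + 35/16 = -4061/16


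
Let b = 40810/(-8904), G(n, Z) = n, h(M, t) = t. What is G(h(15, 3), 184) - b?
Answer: 91/12 ≈ 7.5833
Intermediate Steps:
b = -55/12 (b = 40810*(-1/8904) = -55/12 ≈ -4.5833)
G(h(15, 3), 184) - b = 3 - 1*(-55/12) = 3 + 55/12 = 91/12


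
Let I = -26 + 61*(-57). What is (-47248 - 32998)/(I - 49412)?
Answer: 80246/52915 ≈ 1.5165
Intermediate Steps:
I = -3503 (I = -26 - 3477 = -3503)
(-47248 - 32998)/(I - 49412) = (-47248 - 32998)/(-3503 - 49412) = -80246/(-52915) = -80246*(-1/52915) = 80246/52915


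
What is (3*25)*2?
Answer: 150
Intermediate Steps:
(3*25)*2 = 75*2 = 150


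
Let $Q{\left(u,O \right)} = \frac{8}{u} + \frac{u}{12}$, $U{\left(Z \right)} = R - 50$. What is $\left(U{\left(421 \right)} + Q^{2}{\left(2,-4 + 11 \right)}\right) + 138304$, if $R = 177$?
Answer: $\frac{4984141}{36} \approx 1.3845 \cdot 10^{5}$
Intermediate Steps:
$U{\left(Z \right)} = 127$ ($U{\left(Z \right)} = 177 - 50 = 127$)
$Q{\left(u,O \right)} = \frac{8}{u} + \frac{u}{12}$ ($Q{\left(u,O \right)} = \frac{8}{u} + u \frac{1}{12} = \frac{8}{u} + \frac{u}{12}$)
$\left(U{\left(421 \right)} + Q^{2}{\left(2,-4 + 11 \right)}\right) + 138304 = \left(127 + \left(\frac{8}{2} + \frac{1}{12} \cdot 2\right)^{2}\right) + 138304 = \left(127 + \left(8 \cdot \frac{1}{2} + \frac{1}{6}\right)^{2}\right) + 138304 = \left(127 + \left(4 + \frac{1}{6}\right)^{2}\right) + 138304 = \left(127 + \left(\frac{25}{6}\right)^{2}\right) + 138304 = \left(127 + \frac{625}{36}\right) + 138304 = \frac{5197}{36} + 138304 = \frac{4984141}{36}$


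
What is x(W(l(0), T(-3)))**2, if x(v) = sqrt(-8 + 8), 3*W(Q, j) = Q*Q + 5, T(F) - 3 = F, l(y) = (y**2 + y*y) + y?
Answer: 0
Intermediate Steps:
l(y) = y + 2*y**2 (l(y) = (y**2 + y**2) + y = 2*y**2 + y = y + 2*y**2)
T(F) = 3 + F
W(Q, j) = 5/3 + Q**2/3 (W(Q, j) = (Q*Q + 5)/3 = (Q**2 + 5)/3 = (5 + Q**2)/3 = 5/3 + Q**2/3)
x(v) = 0 (x(v) = sqrt(0) = 0)
x(W(l(0), T(-3)))**2 = 0**2 = 0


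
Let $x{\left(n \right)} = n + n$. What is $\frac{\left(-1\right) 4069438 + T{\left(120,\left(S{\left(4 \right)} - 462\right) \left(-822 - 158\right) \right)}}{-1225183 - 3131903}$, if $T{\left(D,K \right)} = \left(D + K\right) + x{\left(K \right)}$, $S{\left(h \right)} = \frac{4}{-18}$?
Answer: $\frac{4065577}{6535629} \approx 0.62206$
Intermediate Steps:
$x{\left(n \right)} = 2 n$
$S{\left(h \right)} = - \frac{2}{9}$ ($S{\left(h \right)} = 4 \left(- \frac{1}{18}\right) = - \frac{2}{9}$)
$T{\left(D,K \right)} = D + 3 K$ ($T{\left(D,K \right)} = \left(D + K\right) + 2 K = D + 3 K$)
$\frac{\left(-1\right) 4069438 + T{\left(120,\left(S{\left(4 \right)} - 462\right) \left(-822 - 158\right) \right)}}{-1225183 - 3131903} = \frac{\left(-1\right) 4069438 + \left(120 + 3 \left(- \frac{2}{9} - 462\right) \left(-822 - 158\right)\right)}{-1225183 - 3131903} = \frac{-4069438 + \left(120 + 3 \left(\left(- \frac{4160}{9}\right) \left(-980\right)\right)\right)}{-4357086} = \left(-4069438 + \left(120 + 3 \cdot \frac{4076800}{9}\right)\right) \left(- \frac{1}{4357086}\right) = \left(-4069438 + \left(120 + \frac{4076800}{3}\right)\right) \left(- \frac{1}{4357086}\right) = \left(-4069438 + \frac{4077160}{3}\right) \left(- \frac{1}{4357086}\right) = \left(- \frac{8131154}{3}\right) \left(- \frac{1}{4357086}\right) = \frac{4065577}{6535629}$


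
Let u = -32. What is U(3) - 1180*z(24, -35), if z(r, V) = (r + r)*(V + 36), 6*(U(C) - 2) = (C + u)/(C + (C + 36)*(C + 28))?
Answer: -411871565/7272 ≈ -56638.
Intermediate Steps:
U(C) = 2 + (-32 + C)/(6*(C + (28 + C)*(36 + C))) (U(C) = 2 + ((C - 32)/(C + (C + 36)*(C + 28)))/6 = 2 + ((-32 + C)/(C + (36 + C)*(28 + C)))/6 = 2 + ((-32 + C)/(C + (28 + C)*(36 + C)))/6 = 2 + (-32 + C)/(6*(C + (28 + C)*(36 + C))))
z(r, V) = 2*r*(36 + V) (z(r, V) = (2*r)*(36 + V) = 2*r*(36 + V))
U(3) - 1180*z(24, -35) = (12064 + 12*3² + 781*3)/(6*(1008 + 3² + 65*3)) - 2360*24*(36 - 35) = (12064 + 12*9 + 2343)/(6*(1008 + 9 + 195)) - 2360*24 = (⅙)*(12064 + 108 + 2343)/1212 - 1180*48 = (⅙)*(1/1212)*14515 - 56640 = 14515/7272 - 56640 = -411871565/7272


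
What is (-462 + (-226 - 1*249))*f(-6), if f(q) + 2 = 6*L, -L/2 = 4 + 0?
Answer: 46850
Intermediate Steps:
L = -8 (L = -2*(4 + 0) = -2*4 = -8)
f(q) = -50 (f(q) = -2 + 6*(-8) = -2 - 48 = -50)
(-462 + (-226 - 1*249))*f(-6) = (-462 + (-226 - 1*249))*(-50) = (-462 + (-226 - 249))*(-50) = (-462 - 475)*(-50) = -937*(-50) = 46850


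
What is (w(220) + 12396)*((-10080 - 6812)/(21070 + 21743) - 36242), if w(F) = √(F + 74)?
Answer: -6411399776216/14271 - 10861519466*√6/42813 ≈ -4.4988e+8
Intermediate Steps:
w(F) = √(74 + F)
(w(220) + 12396)*((-10080 - 6812)/(21070 + 21743) - 36242) = (√(74 + 220) + 12396)*((-10080 - 6812)/(21070 + 21743) - 36242) = (√294 + 12396)*(-16892/42813 - 36242) = (7*√6 + 12396)*(-16892*1/42813 - 36242) = (12396 + 7*√6)*(-16892/42813 - 36242) = (12396 + 7*√6)*(-1551645638/42813) = -6411399776216/14271 - 10861519466*√6/42813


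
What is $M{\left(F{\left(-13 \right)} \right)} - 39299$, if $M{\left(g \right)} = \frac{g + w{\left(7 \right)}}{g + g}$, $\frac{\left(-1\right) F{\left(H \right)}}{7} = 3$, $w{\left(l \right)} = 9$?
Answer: $- \frac{275091}{7} \approx -39299.0$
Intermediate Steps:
$F{\left(H \right)} = -21$ ($F{\left(H \right)} = \left(-7\right) 3 = -21$)
$M{\left(g \right)} = \frac{9 + g}{2 g}$ ($M{\left(g \right)} = \frac{g + 9}{g + g} = \frac{9 + g}{2 g}$)
$M{\left(F{\left(-13 \right)} \right)} - 39299 = \frac{9 - 21}{2 \left(-21\right)} - 39299 = \frac{1}{2} \left(- \frac{1}{21}\right) \left(-12\right) - 39299 = \frac{2}{7} - 39299 = - \frac{275091}{7}$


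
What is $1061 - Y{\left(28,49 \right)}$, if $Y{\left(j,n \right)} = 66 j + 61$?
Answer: $-848$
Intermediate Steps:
$Y{\left(j,n \right)} = 61 + 66 j$
$1061 - Y{\left(28,49 \right)} = 1061 - \left(61 + 66 \cdot 28\right) = 1061 - \left(61 + 1848\right) = 1061 - 1909 = -848$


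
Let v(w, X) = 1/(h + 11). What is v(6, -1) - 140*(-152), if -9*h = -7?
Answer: 2255689/106 ≈ 21280.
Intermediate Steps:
h = 7/9 (h = -⅑*(-7) = 7/9 ≈ 0.77778)
v(w, X) = 9/106 (v(w, X) = 1/(7/9 + 11) = 1/(106/9) = 9/106)
v(6, -1) - 140*(-152) = 9/106 - 140*(-152) = 9/106 + 21280 = 2255689/106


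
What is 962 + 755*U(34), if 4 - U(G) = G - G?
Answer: 3982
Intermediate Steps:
U(G) = 4 (U(G) = 4 - (G - G) = 4 - 1*0 = 4 + 0 = 4)
962 + 755*U(34) = 962 + 755*4 = 962 + 3020 = 3982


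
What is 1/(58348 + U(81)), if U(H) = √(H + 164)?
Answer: 58348/3404488859 - 7*√5/3404488859 ≈ 1.7134e-5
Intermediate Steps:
U(H) = √(164 + H)
1/(58348 + U(81)) = 1/(58348 + √(164 + 81)) = 1/(58348 + √245) = 1/(58348 + 7*√5)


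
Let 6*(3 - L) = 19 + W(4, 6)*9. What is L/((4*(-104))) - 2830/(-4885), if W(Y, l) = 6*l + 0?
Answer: 133097/187584 ≈ 0.70953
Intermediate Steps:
W(Y, l) = 6*l
L = -325/6 (L = 3 - (19 + (6*6)*9)/6 = 3 - (19 + 36*9)/6 = 3 - (19 + 324)/6 = 3 - ⅙*343 = 3 - 343/6 = -325/6 ≈ -54.167)
L/((4*(-104))) - 2830/(-4885) = -325/(6*(4*(-104))) - 2830/(-4885) = -325/6/(-416) - 2830*(-1/4885) = -325/6*(-1/416) + 566/977 = 25/192 + 566/977 = 133097/187584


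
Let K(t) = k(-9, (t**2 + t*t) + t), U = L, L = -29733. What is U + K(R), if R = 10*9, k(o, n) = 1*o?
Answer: -29742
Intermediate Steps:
k(o, n) = o
R = 90
U = -29733
K(t) = -9
U + K(R) = -29733 - 9 = -29742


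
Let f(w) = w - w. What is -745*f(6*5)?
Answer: 0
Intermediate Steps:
f(w) = 0
-745*f(6*5) = -745*0 = 0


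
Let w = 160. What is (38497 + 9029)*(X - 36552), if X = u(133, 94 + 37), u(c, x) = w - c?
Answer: -1735887150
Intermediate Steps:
u(c, x) = 160 - c
X = 27 (X = 160 - 1*133 = 160 - 133 = 27)
(38497 + 9029)*(X - 36552) = (38497 + 9029)*(27 - 36552) = 47526*(-36525) = -1735887150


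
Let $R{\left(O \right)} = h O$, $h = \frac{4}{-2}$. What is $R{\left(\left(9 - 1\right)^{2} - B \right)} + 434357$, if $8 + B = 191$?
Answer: $434595$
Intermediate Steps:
$B = 183$ ($B = -8 + 191 = 183$)
$h = -2$ ($h = 4 \left(- \frac{1}{2}\right) = -2$)
$R{\left(O \right)} = - 2 O$
$R{\left(\left(9 - 1\right)^{2} - B \right)} + 434357 = - 2 \left(\left(9 - 1\right)^{2} - 183\right) + 434357 = - 2 \left(8^{2} - 183\right) + 434357 = - 2 \left(64 - 183\right) + 434357 = \left(-2\right) \left(-119\right) + 434357 = 238 + 434357 = 434595$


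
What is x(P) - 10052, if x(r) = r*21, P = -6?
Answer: -10178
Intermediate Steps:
x(r) = 21*r
x(P) - 10052 = 21*(-6) - 10052 = -126 - 10052 = -10178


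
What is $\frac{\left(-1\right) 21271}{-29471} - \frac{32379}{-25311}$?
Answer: $\frac{38272610}{19126679} \approx 2.001$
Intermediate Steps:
$\frac{\left(-1\right) 21271}{-29471} - \frac{32379}{-25311} = \left(-21271\right) \left(- \frac{1}{29471}\right) - - \frac{10793}{8437} = \frac{21271}{29471} + \frac{10793}{8437} = \frac{38272610}{19126679}$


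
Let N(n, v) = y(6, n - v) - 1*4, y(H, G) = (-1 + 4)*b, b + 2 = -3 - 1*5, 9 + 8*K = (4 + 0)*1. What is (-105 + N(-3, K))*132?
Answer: -18348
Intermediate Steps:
K = -5/8 (K = -9/8 + ((4 + 0)*1)/8 = -9/8 + (4*1)/8 = -9/8 + (⅛)*4 = -9/8 + ½ = -5/8 ≈ -0.62500)
b = -10 (b = -2 + (-3 - 1*5) = -2 + (-3 - 5) = -2 - 8 = -10)
y(H, G) = -30 (y(H, G) = (-1 + 4)*(-10) = 3*(-10) = -30)
N(n, v) = -34 (N(n, v) = -30 - 1*4 = -30 - 4 = -34)
(-105 + N(-3, K))*132 = (-105 - 34)*132 = -139*132 = -18348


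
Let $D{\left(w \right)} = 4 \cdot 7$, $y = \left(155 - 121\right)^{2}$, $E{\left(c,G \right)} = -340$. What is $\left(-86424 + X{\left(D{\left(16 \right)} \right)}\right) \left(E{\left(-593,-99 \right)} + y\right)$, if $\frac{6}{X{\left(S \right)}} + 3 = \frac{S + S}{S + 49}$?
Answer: $- \frac{1763103456}{25} \approx -7.0524 \cdot 10^{7}$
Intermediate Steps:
$y = 1156$ ($y = 34^{2} = 1156$)
$D{\left(w \right)} = 28$
$X{\left(S \right)} = \frac{6}{-3 + \frac{2 S}{49 + S}}$ ($X{\left(S \right)} = \frac{6}{-3 + \frac{S + S}{S + 49}} = \frac{6}{-3 + \frac{2 S}{49 + S}}$)
$\left(-86424 + X{\left(D{\left(16 \right)} \right)}\right) \left(E{\left(-593,-99 \right)} + y\right) = \left(-86424 + \frac{6 \left(-49 - 28\right)}{147 + 28}\right) \left(-340 + 1156\right) = \left(-86424 + \frac{6 \left(-49 - 28\right)}{175}\right) 816 = \left(-86424 + 6 \cdot \frac{1}{175} \left(-77\right)\right) 816 = \left(-86424 - \frac{66}{25}\right) 816 = \left(- \frac{2160666}{25}\right) 816 = - \frac{1763103456}{25}$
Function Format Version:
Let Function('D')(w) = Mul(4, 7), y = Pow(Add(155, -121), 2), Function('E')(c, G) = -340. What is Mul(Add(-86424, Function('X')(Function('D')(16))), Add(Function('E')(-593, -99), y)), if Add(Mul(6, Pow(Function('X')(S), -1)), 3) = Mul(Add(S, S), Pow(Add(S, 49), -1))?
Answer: Rational(-1763103456, 25) ≈ -7.0524e+7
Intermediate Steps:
y = 1156 (y = Pow(34, 2) = 1156)
Function('D')(w) = 28
Function('X')(S) = Mul(6, Pow(Add(-3, Mul(2, S, Pow(Add(49, S), -1))), -1)) (Function('X')(S) = Mul(6, Pow(Add(-3, Mul(Add(S, S), Pow(Add(S, 49), -1))), -1)) = Mul(6, Pow(Add(-3, Mul(Mul(2, S), Pow(Add(49, S), -1))), -1)) = Mul(6, Pow(Add(-3, Mul(2, S, Pow(Add(49, S), -1))), -1)))
Mul(Add(-86424, Function('X')(Function('D')(16))), Add(Function('E')(-593, -99), y)) = Mul(Add(-86424, Mul(6, Pow(Add(147, 28), -1), Add(-49, Mul(-1, 28)))), Add(-340, 1156)) = Mul(Add(-86424, Mul(6, Pow(175, -1), Add(-49, -28))), 816) = Mul(Add(-86424, Mul(6, Rational(1, 175), -77)), 816) = Mul(Add(-86424, Rational(-66, 25)), 816) = Mul(Rational(-2160666, 25), 816) = Rational(-1763103456, 25)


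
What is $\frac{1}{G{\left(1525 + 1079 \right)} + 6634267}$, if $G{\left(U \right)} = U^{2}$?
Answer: $\frac{1}{13415083} \approx 7.4543 \cdot 10^{-8}$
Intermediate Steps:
$\frac{1}{G{\left(1525 + 1079 \right)} + 6634267} = \frac{1}{\left(1525 + 1079\right)^{2} + 6634267} = \frac{1}{2604^{2} + 6634267} = \frac{1}{6780816 + 6634267} = \frac{1}{13415083}$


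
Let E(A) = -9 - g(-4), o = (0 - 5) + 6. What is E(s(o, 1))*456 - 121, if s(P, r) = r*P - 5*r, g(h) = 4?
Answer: -6049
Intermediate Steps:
o = 1 (o = -5 + 6 = 1)
s(P, r) = -5*r + P*r (s(P, r) = P*r - 5*r = -5*r + P*r)
E(A) = -13 (E(A) = -9 - 1*4 = -9 - 4 = -13)
E(s(o, 1))*456 - 121 = -13*456 - 121 = -5928 - 121 = -6049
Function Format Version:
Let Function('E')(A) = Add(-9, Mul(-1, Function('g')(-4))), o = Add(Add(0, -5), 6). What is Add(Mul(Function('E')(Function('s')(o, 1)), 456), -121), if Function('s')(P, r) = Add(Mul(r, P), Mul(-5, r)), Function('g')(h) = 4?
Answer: -6049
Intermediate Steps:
o = 1 (o = Add(-5, 6) = 1)
Function('s')(P, r) = Add(Mul(-5, r), Mul(P, r)) (Function('s')(P, r) = Add(Mul(P, r), Mul(-5, r)) = Add(Mul(-5, r), Mul(P, r)))
Function('E')(A) = -13 (Function('E')(A) = Add(-9, Mul(-1, 4)) = Add(-9, -4) = -13)
Add(Mul(Function('E')(Function('s')(o, 1)), 456), -121) = Add(Mul(-13, 456), -121) = Add(-5928, -121) = -6049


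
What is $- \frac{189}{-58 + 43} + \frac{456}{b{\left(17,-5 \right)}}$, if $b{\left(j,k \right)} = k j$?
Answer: $\frac{123}{17} \approx 7.2353$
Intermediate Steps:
$b{\left(j,k \right)} = j k$
$- \frac{189}{-58 + 43} + \frac{456}{b{\left(17,-5 \right)}} = - \frac{189}{-58 + 43} + \frac{456}{17 \left(-5\right)} = - \frac{189}{-15} + \frac{456}{-85} = \left(-189\right) \left(- \frac{1}{15}\right) + 456 \left(- \frac{1}{85}\right) = \frac{63}{5} - \frac{456}{85} = \frac{123}{17}$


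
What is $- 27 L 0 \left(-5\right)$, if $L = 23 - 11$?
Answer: $0$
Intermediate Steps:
$L = 12$
$- 27 L 0 \left(-5\right) = \left(-27\right) 12 \cdot 0 \left(-5\right) = \left(-324\right) 0 = 0$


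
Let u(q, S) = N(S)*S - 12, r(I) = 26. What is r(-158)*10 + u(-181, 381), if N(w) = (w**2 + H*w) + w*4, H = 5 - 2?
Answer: 56322716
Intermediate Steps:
H = 3
N(w) = w**2 + 7*w (N(w) = (w**2 + 3*w) + w*4 = (w**2 + 3*w) + 4*w = w**2 + 7*w)
u(q, S) = -12 + S**2*(7 + S) (u(q, S) = (S*(7 + S))*S - 12 = S**2*(7 + S) - 12 = -12 + S**2*(7 + S))
r(-158)*10 + u(-181, 381) = 26*10 + (-12 + 381**2*(7 + 381)) = 260 + (-12 + 145161*388) = 260 + (-12 + 56322468) = 260 + 56322456 = 56322716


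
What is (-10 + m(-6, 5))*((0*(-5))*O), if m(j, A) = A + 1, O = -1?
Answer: 0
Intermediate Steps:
m(j, A) = 1 + A
(-10 + m(-6, 5))*((0*(-5))*O) = (-10 + (1 + 5))*((0*(-5))*(-1)) = (-10 + 6)*(0*(-1)) = -4*0 = 0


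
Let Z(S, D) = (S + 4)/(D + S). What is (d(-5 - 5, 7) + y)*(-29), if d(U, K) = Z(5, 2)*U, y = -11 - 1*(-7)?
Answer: 3422/7 ≈ 488.86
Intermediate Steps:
Z(S, D) = (4 + S)/(D + S)
y = -4 (y = -11 + 7 = -4)
d(U, K) = 9*U/7 (d(U, K) = ((4 + 5)/(2 + 5))*U = (9/7)*U = ((⅐)*9)*U = 9*U/7)
(d(-5 - 5, 7) + y)*(-29) = (9*(-5 - 5)/7 - 4)*(-29) = ((9/7)*(-10) - 4)*(-29) = (-90/7 - 4)*(-29) = -118/7*(-29) = 3422/7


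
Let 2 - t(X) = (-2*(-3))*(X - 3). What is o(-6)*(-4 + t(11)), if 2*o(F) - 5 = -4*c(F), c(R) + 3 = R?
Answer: -1025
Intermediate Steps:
c(R) = -3 + R
t(X) = 20 - 6*X (t(X) = 2 - (-2*(-3))*(X - 3) = 2 - 6*(-3 + X) = 2 - (-18 + 6*X) = 2 + (18 - 6*X) = 20 - 6*X)
o(F) = 17/2 - 2*F (o(F) = 5/2 + (-4*(-3 + F))/2 = 5/2 + (12 - 4*F)/2 = 5/2 + (6 - 2*F) = 17/2 - 2*F)
o(-6)*(-4 + t(11)) = (17/2 - 2*(-6))*(-4 + (20 - 6*11)) = (17/2 + 12)*(-4 + (20 - 66)) = 41*(-4 - 46)/2 = (41/2)*(-50) = -1025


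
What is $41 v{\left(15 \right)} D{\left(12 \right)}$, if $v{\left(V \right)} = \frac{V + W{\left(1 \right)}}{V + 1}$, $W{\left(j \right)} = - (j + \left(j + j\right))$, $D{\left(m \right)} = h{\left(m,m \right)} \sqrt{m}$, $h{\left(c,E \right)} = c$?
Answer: $738 \sqrt{3} \approx 1278.3$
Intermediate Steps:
$D{\left(m \right)} = m^{\frac{3}{2}}$ ($D{\left(m \right)} = m \sqrt{m} = m^{\frac{3}{2}}$)
$W{\left(j \right)} = - 3 j$ ($W{\left(j \right)} = - (j + 2 j) = - 3 j$)
$v{\left(V \right)} = \frac{-3 + V}{1 + V}$ ($v{\left(V \right)} = \frac{V - 3}{V + 1} = \frac{V - 3}{1 + V} = \frac{-3 + V}{1 + V}$)
$41 v{\left(15 \right)} D{\left(12 \right)} = 41 \frac{-3 + 15}{1 + 15} \cdot 12^{\frac{3}{2}} = 41 \cdot \frac{1}{16} \cdot 12 \cdot 24 \sqrt{3} = 41 \cdot \frac{3}{4} \cdot 24 \sqrt{3} = \frac{123 \cdot 24 \sqrt{3}}{4} = 738 \sqrt{3}$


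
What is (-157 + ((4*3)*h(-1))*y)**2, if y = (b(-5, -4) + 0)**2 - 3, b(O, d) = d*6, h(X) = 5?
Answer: 1171213729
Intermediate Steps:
b(O, d) = 6*d
y = 573 (y = (6*(-4) + 0)**2 - 3 = (-24 + 0)**2 - 3 = (-24)**2 - 3 = 576 - 3 = 573)
(-157 + ((4*3)*h(-1))*y)**2 = (-157 + ((4*3)*5)*573)**2 = (-157 + (12*5)*573)**2 = (-157 + 60*573)**2 = (-157 + 34380)**2 = 34223**2 = 1171213729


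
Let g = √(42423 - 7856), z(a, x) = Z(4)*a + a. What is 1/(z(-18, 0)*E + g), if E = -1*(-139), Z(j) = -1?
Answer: √34567/34567 ≈ 0.0053786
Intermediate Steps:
E = 139
z(a, x) = 0 (z(a, x) = -a + a = 0)
g = √34567 ≈ 185.92
1/(z(-18, 0)*E + g) = 1/(0*139 + √34567) = 1/(0 + √34567) = 1/(√34567) = √34567/34567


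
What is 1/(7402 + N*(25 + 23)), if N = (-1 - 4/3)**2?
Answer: 3/22990 ≈ 0.00013049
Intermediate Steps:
N = 49/9 (N = (-1 - 4*1/3)**2 = (-1 - 4/3)**2 = (-7/3)**2 = 49/9 ≈ 5.4444)
1/(7402 + N*(25 + 23)) = 1/(7402 + 49*(25 + 23)/9) = 1/(7402 + (49/9)*48) = 1/(7402 + 784/3) = 1/(22990/3) = 3/22990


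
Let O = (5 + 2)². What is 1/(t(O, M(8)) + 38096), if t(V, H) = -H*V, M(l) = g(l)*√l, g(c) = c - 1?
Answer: 4762/181295503 + 343*√2/725182012 ≈ 2.6935e-5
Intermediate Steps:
g(c) = -1 + c
M(l) = √l*(-1 + l) (M(l) = (-1 + l)*√l = √l*(-1 + l))
O = 49 (O = 7² = 49)
t(V, H) = -H*V
1/(t(O, M(8)) + 38096) = 1/(-1*√8*(-1 + 8)*49 + 38096) = 1/(-1*(2*√2)*7*49 + 38096) = 1/(-1*14*√2*49 + 38096) = 1/(-686*√2 + 38096) = 1/(38096 - 686*√2)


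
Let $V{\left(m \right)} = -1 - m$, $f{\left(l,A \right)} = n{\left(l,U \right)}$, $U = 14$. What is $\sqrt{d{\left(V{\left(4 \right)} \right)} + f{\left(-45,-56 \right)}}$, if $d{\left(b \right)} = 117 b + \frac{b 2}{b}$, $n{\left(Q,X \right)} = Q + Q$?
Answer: $i \sqrt{673} \approx 25.942 i$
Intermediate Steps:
$n{\left(Q,X \right)} = 2 Q$
$f{\left(l,A \right)} = 2 l$
$d{\left(b \right)} = 2 + 117 b$ ($d{\left(b \right)} = 117 b + \frac{2 b}{b} = 117 b + 2 = 2 + 117 b$)
$\sqrt{d{\left(V{\left(4 \right)} \right)} + f{\left(-45,-56 \right)}} = \sqrt{\left(2 + 117 \left(-1 - 4\right)\right) + 2 \left(-45\right)} = \sqrt{\left(2 + 117 \left(-1 - 4\right)\right) - 90} = \sqrt{\left(2 + 117 \left(-5\right)\right) - 90} = \sqrt{\left(2 - 585\right) - 90} = \sqrt{-583 - 90} = \sqrt{-673} = i \sqrt{673}$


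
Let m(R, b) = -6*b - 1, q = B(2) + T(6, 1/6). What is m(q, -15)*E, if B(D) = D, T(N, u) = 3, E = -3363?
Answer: -299307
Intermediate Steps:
q = 5 (q = 2 + 3 = 5)
m(R, b) = -1 - 6*b
m(q, -15)*E = (-1 - 6*(-15))*(-3363) = (-1 + 90)*(-3363) = 89*(-3363) = -299307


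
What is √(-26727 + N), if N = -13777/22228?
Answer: I*√3301422218881/11114 ≈ 163.49*I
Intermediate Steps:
N = -13777/22228 (N = -13777*1/22228 = -13777/22228 ≈ -0.61980)
√(-26727 + N) = √(-26727 - 13777/22228) = √(-594101533/22228) = I*√3301422218881/11114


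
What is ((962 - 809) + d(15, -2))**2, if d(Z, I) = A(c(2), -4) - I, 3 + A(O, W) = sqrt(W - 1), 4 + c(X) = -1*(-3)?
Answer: (152 + I*sqrt(5))**2 ≈ 23099.0 + 679.77*I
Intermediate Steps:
c(X) = -1 (c(X) = -4 - 1*(-3) = -4 + 3 = -1)
A(O, W) = -3 + sqrt(-1 + W) (A(O, W) = -3 + sqrt(W - 1) = -3 + sqrt(-1 + W))
d(Z, I) = -3 - I + I*sqrt(5) (d(Z, I) = (-3 + sqrt(-1 - 4)) - I = (-3 + sqrt(-5)) - I = (-3 + I*sqrt(5)) - I = -3 - I + I*sqrt(5))
((962 - 809) + d(15, -2))**2 = ((962 - 809) + (-3 - 1*(-2) + I*sqrt(5)))**2 = (153 + (-3 + 2 + I*sqrt(5)))**2 = (153 + (-1 + I*sqrt(5)))**2 = (152 + I*sqrt(5))**2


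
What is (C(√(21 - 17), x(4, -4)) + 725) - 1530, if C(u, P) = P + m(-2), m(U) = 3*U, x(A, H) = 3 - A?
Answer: -812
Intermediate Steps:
C(u, P) = -6 + P (C(u, P) = P + 3*(-2) = P - 6 = -6 + P)
(C(√(21 - 17), x(4, -4)) + 725) - 1530 = ((-6 + (3 - 1*4)) + 725) - 1530 = ((-6 + (3 - 4)) + 725) - 1530 = ((-6 - 1) + 725) - 1530 = (-7 + 725) - 1530 = 718 - 1530 = -812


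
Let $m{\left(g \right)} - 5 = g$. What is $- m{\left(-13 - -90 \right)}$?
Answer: $-82$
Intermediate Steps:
$m{\left(g \right)} = 5 + g$
$- m{\left(-13 - -90 \right)} = - (5 - -77) = - (5 + \left(-13 + 90\right)) = - (5 + 77) = \left(-1\right) 82 = -82$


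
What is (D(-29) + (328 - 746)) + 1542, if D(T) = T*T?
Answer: 1965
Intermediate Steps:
D(T) = T**2
(D(-29) + (328 - 746)) + 1542 = ((-29)**2 + (328 - 746)) + 1542 = (841 - 418) + 1542 = 423 + 1542 = 1965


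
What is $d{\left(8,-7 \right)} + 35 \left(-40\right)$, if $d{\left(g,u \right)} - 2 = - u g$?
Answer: $-1342$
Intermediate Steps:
$d{\left(g,u \right)} = 2 - g u$ ($d{\left(g,u \right)} = 2 + - u g = 2 - g u$)
$d{\left(8,-7 \right)} + 35 \left(-40\right) = \left(2 - 8 \left(-7\right)\right) + 35 \left(-40\right) = \left(2 + 56\right) - 1400 = 58 - 1400 = -1342$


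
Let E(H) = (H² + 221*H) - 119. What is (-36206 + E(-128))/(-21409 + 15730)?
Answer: 48229/5679 ≈ 8.4925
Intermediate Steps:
E(H) = -119 + H² + 221*H
(-36206 + E(-128))/(-21409 + 15730) = (-36206 + (-119 + (-128)² + 221*(-128)))/(-21409 + 15730) = (-36206 + (-119 + 16384 - 28288))/(-5679) = (-36206 - 12023)*(-1/5679) = -48229*(-1/5679) = 48229/5679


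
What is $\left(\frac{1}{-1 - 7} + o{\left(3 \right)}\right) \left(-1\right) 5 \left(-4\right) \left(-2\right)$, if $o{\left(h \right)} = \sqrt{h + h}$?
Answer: $5 - 40 \sqrt{6} \approx -92.98$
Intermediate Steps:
$o{\left(h \right)} = \sqrt{2} \sqrt{h}$ ($o{\left(h \right)} = \sqrt{2 h} = \sqrt{2} \sqrt{h}$)
$\left(\frac{1}{-1 - 7} + o{\left(3 \right)}\right) \left(-1\right) 5 \left(-4\right) \left(-2\right) = \left(\frac{1}{-1 - 7} + \sqrt{2} \sqrt{3}\right) \left(-1\right) 5 \left(-4\right) \left(-2\right) = \left(\frac{1}{-8} + \sqrt{6}\right) \left(-1\right) \left(\left(-20\right) \left(-2\right)\right) = \left(- \frac{1}{8} + \sqrt{6}\right) \left(-1\right) 40 = \left(\frac{1}{8} - \sqrt{6}\right) 40 = 5 - 40 \sqrt{6}$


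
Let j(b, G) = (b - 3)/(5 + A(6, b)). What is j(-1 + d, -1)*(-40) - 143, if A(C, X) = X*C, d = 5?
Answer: -4187/29 ≈ -144.38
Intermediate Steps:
A(C, X) = C*X
j(b, G) = (-3 + b)/(5 + 6*b) (j(b, G) = (b - 3)/(5 + 6*b) = (-3 + b)/(5 + 6*b))
j(-1 + d, -1)*(-40) - 143 = ((-3 + (-1 + 5))/(5 + 6*(-1 + 5)))*(-40) - 143 = ((-3 + 4)/(5 + 6*4))*(-40) - 143 = (1/(5 + 24))*(-40) - 143 = (1/29)*(-40) - 143 = -40/29 - 143 = -4187/29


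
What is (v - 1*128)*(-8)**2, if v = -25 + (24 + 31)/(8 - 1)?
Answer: -65024/7 ≈ -9289.1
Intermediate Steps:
v = -120/7 (v = -25 + 55/7 = -120/7 ≈ -17.143)
(v - 1*128)*(-8)**2 = (-120/7 - 1*128)*(-8)**2 = (-120/7 - 128)*64 = -1016/7*64 = -65024/7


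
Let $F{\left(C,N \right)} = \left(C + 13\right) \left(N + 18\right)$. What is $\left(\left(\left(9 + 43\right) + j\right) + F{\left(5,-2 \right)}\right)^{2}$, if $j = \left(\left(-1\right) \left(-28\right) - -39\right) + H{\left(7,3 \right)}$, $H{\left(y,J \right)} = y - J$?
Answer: $168921$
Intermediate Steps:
$F{\left(C,N \right)} = \left(13 + C\right) \left(18 + N\right)$
$j = 71$ ($j = \left(\left(-1\right) \left(-28\right) - -39\right) + \left(7 - 3\right) = \left(28 + 39\right) + \left(7 - 3\right) = 67 + 4 = 71$)
$\left(\left(\left(9 + 43\right) + j\right) + F{\left(5,-2 \right)}\right)^{2} = \left(\left(\left(9 + 43\right) + 71\right) + \left(234 + 13 \left(-2\right) + 18 \cdot 5 + 5 \left(-2\right)\right)\right)^{2} = \left(\left(52 + 71\right) + \left(234 - 26 + 90 - 10\right)\right)^{2} = \left(123 + 288\right)^{2} = 411^{2} = 168921$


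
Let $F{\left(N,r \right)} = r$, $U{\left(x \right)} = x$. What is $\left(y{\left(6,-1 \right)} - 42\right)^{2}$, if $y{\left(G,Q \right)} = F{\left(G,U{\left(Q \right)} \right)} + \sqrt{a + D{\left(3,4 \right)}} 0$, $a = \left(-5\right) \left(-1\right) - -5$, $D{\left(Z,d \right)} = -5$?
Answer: $1849$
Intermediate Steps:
$a = 10$ ($a = 5 + 5 = 10$)
$y{\left(G,Q \right)} = Q$ ($y{\left(G,Q \right)} = Q + \sqrt{10 - 5} \cdot 0 = Q + \sqrt{5} \cdot 0 = Q + 0 = Q$)
$\left(y{\left(6,-1 \right)} - 42\right)^{2} = \left(-1 - 42\right)^{2} = \left(-43\right)^{2} = 1849$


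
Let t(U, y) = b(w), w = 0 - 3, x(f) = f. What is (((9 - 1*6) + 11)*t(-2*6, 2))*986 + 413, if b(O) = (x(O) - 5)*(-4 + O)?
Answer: 773437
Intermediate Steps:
w = -3
b(O) = (-5 + O)*(-4 + O) (b(O) = (O - 5)*(-4 + O) = (-5 + O)*(-4 + O))
t(U, y) = 56 (t(U, y) = 20 + (-3)² - 9*(-3) = 20 + 9 + 27 = 56)
(((9 - 1*6) + 11)*t(-2*6, 2))*986 + 413 = (((9 - 1*6) + 11)*56)*986 + 413 = (((9 - 6) + 11)*56)*986 + 413 = ((3 + 11)*56)*986 + 413 = (14*56)*986 + 413 = 784*986 + 413 = 773024 + 413 = 773437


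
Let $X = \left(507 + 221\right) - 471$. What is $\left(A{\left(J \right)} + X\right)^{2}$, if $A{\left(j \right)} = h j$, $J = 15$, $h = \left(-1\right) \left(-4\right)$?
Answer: $100489$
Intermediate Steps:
$h = 4$
$X = 257$ ($X = 728 - 471 = 257$)
$A{\left(j \right)} = 4 j$
$\left(A{\left(J \right)} + X\right)^{2} = \left(4 \cdot 15 + 257\right)^{2} = \left(60 + 257\right)^{2} = 317^{2} = 100489$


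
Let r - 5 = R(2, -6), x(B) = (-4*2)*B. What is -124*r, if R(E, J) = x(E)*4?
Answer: 7316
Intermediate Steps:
x(B) = -8*B
R(E, J) = -32*E (R(E, J) = -8*E*4 = -32*E)
r = -59 (r = 5 - 32*2 = 5 - 64 = -59)
-124*r = -124*(-59) = 7316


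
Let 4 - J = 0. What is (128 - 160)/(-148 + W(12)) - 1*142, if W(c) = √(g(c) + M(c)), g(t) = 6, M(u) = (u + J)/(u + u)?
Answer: -2328514/16423 + 16*√15/16423 ≈ -141.78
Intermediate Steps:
J = 4 (J = 4 - 1*0 = 4 + 0 = 4)
M(u) = (4 + u)/(2*u) (M(u) = (u + 4)/(u + u) = (4 + u)/((2*u)) = (4 + u)*(1/(2*u)) = (4 + u)/(2*u))
W(c) = √(6 + (4 + c)/(2*c))
(128 - 160)/(-148 + W(12)) - 1*142 = (128 - 160)/(-148 + √(26 + 8/12)/2) - 1*142 = -32/(-148 + √(26 + 8*(1/12))/2) - 142 = -32/(-148 + √(26 + ⅔)/2) - 142 = -32/(-148 + √(80/3)/2) - 142 = -32/(-148 + (4*√15/3)/2) - 142 = -32/(-148 + 2*√15/3) - 142 = -142 - 32/(-148 + 2*√15/3)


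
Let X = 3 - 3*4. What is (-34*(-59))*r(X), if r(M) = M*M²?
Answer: -1462374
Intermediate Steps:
X = -9 (X = 3 - 12 = -9)
r(M) = M³
(-34*(-59))*r(X) = -34*(-59)*(-9)³ = 2006*(-729) = -1462374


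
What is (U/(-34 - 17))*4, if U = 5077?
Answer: -20308/51 ≈ -398.20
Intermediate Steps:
(U/(-34 - 17))*4 = (5077/(-34 - 17))*4 = (5077/(-51))*4 = -1/51*5077*4 = -5077/51*4 = -20308/51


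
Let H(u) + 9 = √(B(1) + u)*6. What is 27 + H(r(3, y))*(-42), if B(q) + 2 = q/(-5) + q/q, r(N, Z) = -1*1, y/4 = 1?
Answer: 405 - 252*I*√55/5 ≈ 405.0 - 373.78*I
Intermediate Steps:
y = 4 (y = 4*1 = 4)
r(N, Z) = -1
B(q) = -1 - q/5 (B(q) = -2 + (q/(-5) + q/q) = -2 + (q*(-⅕) + 1) = -2 + (-q/5 + 1) = -2 + (1 - q/5) = -1 - q/5)
H(u) = -9 + 6*√(-6/5 + u) (H(u) = -9 + √((-1 - ⅕*1) + u)*6 = -9 + √((-1 - ⅕) + u)*6 = -9 + √(-6/5 + u)*6 = -9 + 6*√(-6/5 + u))
27 + H(r(3, y))*(-42) = 27 + (-9 + 6*√(-30 + 25*(-1))/5)*(-42) = 27 + (-9 + 6*√(-30 - 25)/5)*(-42) = 27 + (-9 + 6*√(-55)/5)*(-42) = 27 + (-9 + 6*(I*√55)/5)*(-42) = 27 + (-9 + 6*I*√55/5)*(-42) = 27 + (378 - 252*I*√55/5) = 405 - 252*I*√55/5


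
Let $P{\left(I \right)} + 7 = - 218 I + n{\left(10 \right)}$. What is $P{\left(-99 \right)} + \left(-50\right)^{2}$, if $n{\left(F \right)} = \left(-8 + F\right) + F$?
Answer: $24087$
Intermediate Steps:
$n{\left(F \right)} = -8 + 2 F$
$P{\left(I \right)} = 5 - 218 I$ ($P{\left(I \right)} = -7 - \left(-12 + 218 I\right) = 5 - 218 I$)
$P{\left(-99 \right)} + \left(-50\right)^{2} = \left(5 - -21582\right) + \left(-50\right)^{2} = \left(5 + 21582\right) + 2500 = 21587 + 2500 = 24087$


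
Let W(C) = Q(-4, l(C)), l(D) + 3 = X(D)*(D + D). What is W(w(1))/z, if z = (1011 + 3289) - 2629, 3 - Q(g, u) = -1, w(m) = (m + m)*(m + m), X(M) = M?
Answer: 4/1671 ≈ 0.0023938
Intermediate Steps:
w(m) = 4*m² (w(m) = (2*m)*(2*m) = 4*m²)
l(D) = -3 + 2*D² (l(D) = -3 + D*(D + D) = -3 + D*(2*D) = -3 + 2*D²)
Q(g, u) = 4 (Q(g, u) = 3 - 1*(-1) = 3 + 1 = 4)
W(C) = 4
z = 1671 (z = 4300 - 2629 = 1671)
W(w(1))/z = 4/1671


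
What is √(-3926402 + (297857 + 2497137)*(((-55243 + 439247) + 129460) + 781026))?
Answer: √3618087856658 ≈ 1.9021e+6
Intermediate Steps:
√(-3926402 + (297857 + 2497137)*(((-55243 + 439247) + 129460) + 781026)) = √(-3926402 + 2794994*((384004 + 129460) + 781026)) = √(-3926402 + 2794994*(513464 + 781026)) = √(-3926402 + 2794994*1294490) = √(-3926402 + 3618091783060) = √3618087856658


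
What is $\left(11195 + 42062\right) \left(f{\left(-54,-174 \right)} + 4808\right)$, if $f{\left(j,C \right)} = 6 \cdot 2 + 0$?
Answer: $256698740$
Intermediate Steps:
$f{\left(j,C \right)} = 12$ ($f{\left(j,C \right)} = 12 + 0 = 12$)
$\left(11195 + 42062\right) \left(f{\left(-54,-174 \right)} + 4808\right) = \left(11195 + 42062\right) \left(12 + 4808\right) = 53257 \cdot 4820 = 256698740$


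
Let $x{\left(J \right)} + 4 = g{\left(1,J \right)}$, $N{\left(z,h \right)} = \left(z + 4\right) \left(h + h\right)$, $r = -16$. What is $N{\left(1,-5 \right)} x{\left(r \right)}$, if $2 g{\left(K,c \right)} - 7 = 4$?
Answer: $-75$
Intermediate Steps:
$g{\left(K,c \right)} = \frac{11}{2}$ ($g{\left(K,c \right)} = \frac{7}{2} + \frac{1}{2} \cdot 4 = \frac{7}{2} + 2 = \frac{11}{2}$)
$N{\left(z,h \right)} = 2 h \left(4 + z\right)$ ($N{\left(z,h \right)} = \left(4 + z\right) 2 h = 2 h \left(4 + z\right)$)
$x{\left(J \right)} = \frac{3}{2}$ ($x{\left(J \right)} = -4 + \frac{11}{2} = \frac{3}{2}$)
$N{\left(1,-5 \right)} x{\left(r \right)} = 2 \left(-5\right) \left(4 + 1\right) \frac{3}{2} = 2 \left(-5\right) 5 \cdot \frac{3}{2} = \left(-50\right) \frac{3}{2} = -75$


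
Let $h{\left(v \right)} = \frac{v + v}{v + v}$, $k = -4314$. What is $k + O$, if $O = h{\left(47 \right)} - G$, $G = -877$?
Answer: $-3436$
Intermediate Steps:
$h{\left(v \right)} = 1$ ($h{\left(v \right)} = \frac{2 v}{2 v} = 2 v \frac{1}{2 v} = 1$)
$O = 878$ ($O = 1 - -877 = 1 + 877 = 878$)
$k + O = -4314 + 878 = -3436$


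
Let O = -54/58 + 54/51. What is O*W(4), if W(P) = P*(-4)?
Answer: -1008/493 ≈ -2.0446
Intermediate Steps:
W(P) = -4*P
O = 63/493 (O = -54*1/58 + 54*(1/51) = -27/29 + 18/17 = 63/493 ≈ 0.12779)
O*W(4) = 63*(-4*4)/493 = (63/493)*(-16) = -1008/493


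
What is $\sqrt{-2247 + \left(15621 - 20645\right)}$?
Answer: $i \sqrt{7271} \approx 85.27 i$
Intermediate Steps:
$\sqrt{-2247 + \left(15621 - 20645\right)} = \sqrt{-2247 - 5024} = \sqrt{-7271} = i \sqrt{7271}$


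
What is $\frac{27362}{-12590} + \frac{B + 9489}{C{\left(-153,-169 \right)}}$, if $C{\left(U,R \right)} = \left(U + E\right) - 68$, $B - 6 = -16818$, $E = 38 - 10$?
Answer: $\frac{43457852}{1214935} \approx 35.77$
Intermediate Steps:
$E = 28$ ($E = 38 - 10 = 28$)
$B = -16812$ ($B = 6 - 16818 = -16812$)
$C{\left(U,R \right)} = -40 + U$ ($C{\left(U,R \right)} = \left(U + 28\right) - 68 = \left(28 + U\right) - 68 = -40 + U$)
$\frac{27362}{-12590} + \frac{B + 9489}{C{\left(-153,-169 \right)}} = \frac{27362}{-12590} + \frac{-16812 + 9489}{-40 - 153} = 27362 \left(- \frac{1}{12590}\right) - \frac{7323}{-193} = - \frac{13681}{6295} - - \frac{7323}{193} = - \frac{13681}{6295} + \frac{7323}{193} = \frac{43457852}{1214935}$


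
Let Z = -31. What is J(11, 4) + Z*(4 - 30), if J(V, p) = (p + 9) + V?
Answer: 830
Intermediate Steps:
J(V, p) = 9 + V + p (J(V, p) = (9 + p) + V = 9 + V + p)
J(11, 4) + Z*(4 - 30) = (9 + 11 + 4) - 31*(4 - 30) = 24 - 31*(-26) = 24 + 806 = 830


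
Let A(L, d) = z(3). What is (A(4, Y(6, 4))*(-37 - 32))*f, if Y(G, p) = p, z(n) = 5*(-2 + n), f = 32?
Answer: -11040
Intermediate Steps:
z(n) = -10 + 5*n
A(L, d) = 5 (A(L, d) = -10 + 5*3 = -10 + 15 = 5)
(A(4, Y(6, 4))*(-37 - 32))*f = (5*(-37 - 32))*32 = (5*(-69))*32 = -345*32 = -11040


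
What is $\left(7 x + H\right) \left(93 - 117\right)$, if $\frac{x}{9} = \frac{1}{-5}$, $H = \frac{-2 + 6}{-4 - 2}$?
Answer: $\frac{1592}{5} \approx 318.4$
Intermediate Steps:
$H = - \frac{2}{3}$ ($H = \frac{4}{-6} = 4 \left(- \frac{1}{6}\right) = - \frac{2}{3} \approx -0.66667$)
$x = - \frac{9}{5}$ ($x = \frac{9}{-5} = 9 \left(- \frac{1}{5}\right) = - \frac{9}{5} \approx -1.8$)
$\left(7 x + H\right) \left(93 - 117\right) = \left(7 \left(- \frac{9}{5}\right) - \frac{2}{3}\right) \left(93 - 117\right) = \left(- \frac{63}{5} - \frac{2}{3}\right) \left(-24\right) = \left(- \frac{199}{15}\right) \left(-24\right) = \frac{1592}{5}$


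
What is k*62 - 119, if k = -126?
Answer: -7931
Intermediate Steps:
k*62 - 119 = -126*62 - 119 = -7812 - 119 = -7931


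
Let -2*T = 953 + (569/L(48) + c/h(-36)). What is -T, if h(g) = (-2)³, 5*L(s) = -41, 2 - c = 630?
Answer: 78893/164 ≈ 481.05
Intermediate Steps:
c = -628 (c = 2 - 1*630 = 2 - 630 = -628)
L(s) = -41/5 (L(s) = (⅕)*(-41) = -41/5)
h(g) = -8
T = -78893/164 (T = -(953 + (569/(-41/5) - 628/(-8)))/2 = -(953 + (569*(-5/41) - 628*(-⅛)))/2 = -(953 + (-2845/41 + 157/2))/2 = -(953 + 747/82)/2 = -½*78893/82 = -78893/164 ≈ -481.05)
-T = -1*(-78893/164) = 78893/164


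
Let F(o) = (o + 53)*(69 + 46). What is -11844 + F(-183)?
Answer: -26794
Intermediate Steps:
F(o) = 6095 + 115*o (F(o) = (53 + o)*115 = 6095 + 115*o)
-11844 + F(-183) = -11844 + (6095 + 115*(-183)) = -11844 + (6095 - 21045) = -11844 - 14950 = -26794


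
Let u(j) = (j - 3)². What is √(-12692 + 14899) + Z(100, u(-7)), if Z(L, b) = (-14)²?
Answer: 196 + √2207 ≈ 242.98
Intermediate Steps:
u(j) = (-3 + j)²
Z(L, b) = 196
√(-12692 + 14899) + Z(100, u(-7)) = √(-12692 + 14899) + 196 = √2207 + 196 = 196 + √2207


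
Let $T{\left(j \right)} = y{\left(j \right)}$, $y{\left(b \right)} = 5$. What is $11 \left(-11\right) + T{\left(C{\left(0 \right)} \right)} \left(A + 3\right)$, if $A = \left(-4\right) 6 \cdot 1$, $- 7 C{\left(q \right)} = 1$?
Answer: $-226$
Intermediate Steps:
$C{\left(q \right)} = - \frac{1}{7}$ ($C{\left(q \right)} = \left(- \frac{1}{7}\right) 1 = - \frac{1}{7}$)
$T{\left(j \right)} = 5$
$A = -24$ ($A = \left(-24\right) 1 = -24$)
$11 \left(-11\right) + T{\left(C{\left(0 \right)} \right)} \left(A + 3\right) = 11 \left(-11\right) + 5 \left(-24 + 3\right) = -121 + 5 \left(-21\right) = -121 - 105 = -226$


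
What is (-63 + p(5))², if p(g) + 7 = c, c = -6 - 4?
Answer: 6400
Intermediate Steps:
c = -10
p(g) = -17 (p(g) = -7 - 10 = -17)
(-63 + p(5))² = (-63 - 17)² = (-80)² = 6400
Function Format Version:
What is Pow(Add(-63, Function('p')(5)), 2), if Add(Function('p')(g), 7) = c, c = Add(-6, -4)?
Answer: 6400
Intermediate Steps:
c = -10
Function('p')(g) = -17 (Function('p')(g) = Add(-7, -10) = -17)
Pow(Add(-63, Function('p')(5)), 2) = Pow(Add(-63, -17), 2) = Pow(-80, 2) = 6400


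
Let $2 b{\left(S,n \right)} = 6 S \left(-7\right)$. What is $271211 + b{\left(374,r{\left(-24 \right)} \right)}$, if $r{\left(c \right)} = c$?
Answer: $263357$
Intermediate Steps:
$b{\left(S,n \right)} = - 21 S$ ($b{\left(S,n \right)} = \frac{6 S \left(-7\right)}{2} = \frac{\left(-42\right) S}{2} = - 21 S$)
$271211 + b{\left(374,r{\left(-24 \right)} \right)} = 271211 - 7854 = 263357$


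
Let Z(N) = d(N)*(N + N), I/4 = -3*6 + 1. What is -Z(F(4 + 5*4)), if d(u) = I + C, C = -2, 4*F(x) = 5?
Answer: 175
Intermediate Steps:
F(x) = 5/4 (F(x) = (¼)*5 = 5/4)
I = -68 (I = 4*(-3*6 + 1) = 4*(-18 + 1) = 4*(-17) = -68)
d(u) = -70 (d(u) = -68 - 2 = -70)
Z(N) = -140*N (Z(N) = -70*(N + N) = -140*N)
-Z(F(4 + 5*4)) = -(-140)*5/4 = -1*(-175) = 175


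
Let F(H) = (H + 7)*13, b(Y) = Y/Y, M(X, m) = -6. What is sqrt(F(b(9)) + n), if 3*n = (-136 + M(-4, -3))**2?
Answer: 2*sqrt(15357)/3 ≈ 82.616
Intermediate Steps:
b(Y) = 1
n = 20164/3 (n = (-136 - 6)**2/3 = (1/3)*(-142)**2 = (1/3)*20164 = 20164/3 ≈ 6721.3)
F(H) = 91 + 13*H (F(H) = (7 + H)*13 = 91 + 13*H)
sqrt(F(b(9)) + n) = sqrt((91 + 13*1) + 20164/3) = sqrt((91 + 13) + 20164/3) = sqrt(104 + 20164/3) = sqrt(20476/3) = 2*sqrt(15357)/3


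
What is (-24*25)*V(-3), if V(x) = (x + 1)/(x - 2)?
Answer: -240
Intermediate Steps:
V(x) = (1 + x)/(-2 + x)
(-24*25)*V(-3) = (-24*25)*((1 - 3)/(-2 - 3)) = -600*(-2)/(-5) = -(-120)*(-2) = -600*2/5 = -240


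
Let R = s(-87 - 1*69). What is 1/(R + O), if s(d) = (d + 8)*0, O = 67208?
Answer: 1/67208 ≈ 1.4879e-5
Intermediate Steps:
s(d) = 0 (s(d) = (8 + d)*0 = 0)
R = 0
1/(R + O) = 1/(0 + 67208) = 1/67208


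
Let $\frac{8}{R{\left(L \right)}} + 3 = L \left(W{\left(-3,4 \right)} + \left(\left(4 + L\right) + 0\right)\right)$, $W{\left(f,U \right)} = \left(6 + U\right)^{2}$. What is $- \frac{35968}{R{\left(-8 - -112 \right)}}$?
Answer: $-97243984$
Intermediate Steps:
$R{\left(L \right)} = \frac{8}{-3 + L \left(104 + L\right)}$ ($R{\left(L \right)} = \frac{8}{-3 + L \left(\left(6 + 4\right)^{2} + \left(\left(4 + L\right) + 0\right)\right)} = \frac{8}{-3 + L \left(10^{2} + \left(4 + L\right)\right)} = \frac{8}{-3 + L \left(100 + \left(4 + L\right)\right)} = \frac{8}{-3 + L \left(104 + L\right)}$)
$- \frac{35968}{R{\left(-8 - -112 \right)}} = - \frac{35968}{8 \frac{1}{-3 + \left(-8 - -112\right)^{2} + 104 \left(-8 - -112\right)}} = - \frac{35968}{8 \frac{1}{-3 + \left(-8 + 112\right)^{2} + 104 \left(-8 + 112\right)}} = - \frac{35968}{8 \frac{1}{-3 + 104^{2} + 104 \cdot 104}} = - \frac{35968}{8 \frac{1}{-3 + 10816 + 10816}} = - \frac{35968}{8 \cdot \frac{1}{21629}} = - \frac{35968}{\frac{8}{21629}} = \left(-35968\right) \frac{21629}{8} = -97243984$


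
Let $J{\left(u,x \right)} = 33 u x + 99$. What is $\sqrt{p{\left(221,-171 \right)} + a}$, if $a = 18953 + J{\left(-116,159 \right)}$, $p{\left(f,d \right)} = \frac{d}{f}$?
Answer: $\frac{i \sqrt{28796691391}}{221} \approx 767.85 i$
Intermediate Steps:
$J{\left(u,x \right)} = 99 + 33 u x$ ($J{\left(u,x \right)} = 33 u x + 99 = 99 + 33 u x$)
$a = -589600$ ($a = 18953 + \left(99 + 33 \left(-116\right) 159\right) = 18953 + \left(99 - 608652\right) = 18953 - 608553 = -589600$)
$\sqrt{p{\left(221,-171 \right)} + a} = \sqrt{- \frac{171}{221} - 589600} = \sqrt{- \frac{130301771}{221}} = \frac{i \sqrt{28796691391}}{221}$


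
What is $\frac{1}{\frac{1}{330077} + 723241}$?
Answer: $\frac{330077}{238725219558} \approx 1.3827 \cdot 10^{-6}$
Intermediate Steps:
$\frac{1}{\frac{1}{330077} + 723241} = \frac{1}{\frac{238725219558}{330077}} = \frac{330077}{238725219558}$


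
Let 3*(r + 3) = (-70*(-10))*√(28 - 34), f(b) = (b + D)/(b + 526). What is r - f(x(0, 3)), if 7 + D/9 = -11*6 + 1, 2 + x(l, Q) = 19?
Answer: -998/543 + 700*I*√6/3 ≈ -1.8379 + 571.55*I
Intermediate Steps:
x(l, Q) = 17 (x(l, Q) = -2 + 19 = 17)
D = -648 (D = -63 + 9*(-11*6 + 1) = -63 + 9*(-66 + 1) = -63 + 9*(-65) = -63 - 585 = -648)
f(b) = (-648 + b)/(526 + b) (f(b) = (b - 648)/(b + 526) = (-648 + b)/(526 + b))
r = -3 + 700*I*√6/3 (r = -3 + ((-70*(-10))*√(28 - 34))/3 = -3 + (700*√(-6))/3 = -3 + (700*(I*√6))/3 = -3 + (700*I*√6)/3 = -3 + 700*I*√6/3 ≈ -3.0 + 571.55*I)
r - f(x(0, 3)) = (-3 + 700*I*√6/3) - (-648 + 17)/(526 + 17) = (-3 + 700*I*√6/3) - (-631)/543 = (-3 + 700*I*√6/3) - 1*(-631/543) = (-3 + 700*I*√6/3) + 631/543 = -998/543 + 700*I*√6/3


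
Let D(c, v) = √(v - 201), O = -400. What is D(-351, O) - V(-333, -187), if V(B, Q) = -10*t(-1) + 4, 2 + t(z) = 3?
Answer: 6 + I*√601 ≈ 6.0 + 24.515*I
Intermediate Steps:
t(z) = 1 (t(z) = -2 + 3 = 1)
V(B, Q) = -6 (V(B, Q) = -10*1 + 4 = -10 + 4 = -6)
D(c, v) = √(-201 + v)
D(-351, O) - V(-333, -187) = √(-201 - 400) - 1*(-6) = √(-601) + 6 = I*√601 + 6 = 6 + I*√601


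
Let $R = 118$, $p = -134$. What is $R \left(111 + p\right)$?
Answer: $-2714$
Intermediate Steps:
$R \left(111 + p\right) = 118 \left(111 - 134\right) = 118 \left(-23\right) = -2714$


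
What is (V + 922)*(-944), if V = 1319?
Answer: -2115504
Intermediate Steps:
(V + 922)*(-944) = (1319 + 922)*(-944) = 2241*(-944) = -2115504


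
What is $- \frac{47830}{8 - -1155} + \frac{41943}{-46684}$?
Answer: $- \frac{207425039}{4935772} \approx -42.025$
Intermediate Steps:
$- \frac{47830}{8 - -1155} + \frac{41943}{-46684} = - \frac{47830}{8 + 1155} + 41943 \left(- \frac{1}{46684}\right) = - \frac{47830}{1163} - \frac{3813}{4244} = - \frac{207425039}{4935772}$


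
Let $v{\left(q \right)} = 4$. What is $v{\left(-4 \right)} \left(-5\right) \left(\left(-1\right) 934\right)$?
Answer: $18680$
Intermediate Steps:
$v{\left(-4 \right)} \left(-5\right) \left(\left(-1\right) 934\right) = 4 \left(-5\right) \left(\left(-1\right) 934\right) = \left(-20\right) \left(-934\right) = 18680$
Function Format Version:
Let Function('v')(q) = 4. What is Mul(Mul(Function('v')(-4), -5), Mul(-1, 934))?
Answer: 18680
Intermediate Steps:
Mul(Mul(Function('v')(-4), -5), Mul(-1, 934)) = Mul(Mul(4, -5), Mul(-1, 934)) = Mul(-20, -934) = 18680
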